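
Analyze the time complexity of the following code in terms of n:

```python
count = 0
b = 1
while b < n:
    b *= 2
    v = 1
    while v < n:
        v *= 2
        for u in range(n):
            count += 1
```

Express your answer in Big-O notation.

Each loop level contributes: log n × log n × n. Multiplying the contributions gives O(n log² n).

Answer: O(n log² n)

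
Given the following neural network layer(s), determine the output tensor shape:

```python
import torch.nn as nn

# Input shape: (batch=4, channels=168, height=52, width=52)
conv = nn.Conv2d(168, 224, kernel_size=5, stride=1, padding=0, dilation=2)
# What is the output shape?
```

Input: (4, 168, 52, 52) -> Output: (4, 224, 44, 44)

Answer: (4, 224, 44, 44)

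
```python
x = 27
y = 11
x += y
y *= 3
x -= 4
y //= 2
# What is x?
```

Trace:
`x = 27` → x = 27
`y = 11` → y = 11
`x += y` → x = 38
`y *= 3` → y = 33
`x -= 4` → x = 34
`y //= 2` → y = 16
So x = 34

Answer: 34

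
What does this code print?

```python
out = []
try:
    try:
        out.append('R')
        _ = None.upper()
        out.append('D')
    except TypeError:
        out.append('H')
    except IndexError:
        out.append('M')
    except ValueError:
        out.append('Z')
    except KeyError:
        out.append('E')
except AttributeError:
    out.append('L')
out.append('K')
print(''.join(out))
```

Execution trace: 'R' (try body) → 'L' (outer except AttributeError) → 'K' (after the try/except). Output: RLK

Answer: RLK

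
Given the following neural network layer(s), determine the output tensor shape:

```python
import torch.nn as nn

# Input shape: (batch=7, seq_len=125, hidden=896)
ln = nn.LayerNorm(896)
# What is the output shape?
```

Input: (7, 125, 896) -> Output: (7, 125, 896)

Answer: (7, 125, 896)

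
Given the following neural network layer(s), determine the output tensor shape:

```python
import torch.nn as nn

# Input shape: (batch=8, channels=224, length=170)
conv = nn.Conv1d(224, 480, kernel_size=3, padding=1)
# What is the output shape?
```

Input: (8, 224, 170) -> Output: (8, 480, 170)

Answer: (8, 480, 170)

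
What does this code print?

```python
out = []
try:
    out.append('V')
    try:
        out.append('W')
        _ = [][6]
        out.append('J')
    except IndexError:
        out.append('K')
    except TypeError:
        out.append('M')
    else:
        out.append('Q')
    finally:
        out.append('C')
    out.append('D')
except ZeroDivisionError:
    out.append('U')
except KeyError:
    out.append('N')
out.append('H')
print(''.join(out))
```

Execution trace: 'V' (try body) → 'W' (inner try body) → 'K' (inner except IndexError) → 'C' (inner finally) → 'D' (try body, no exception) → 'H' (after the try/except). Output: VWKCDH

Answer: VWKCDH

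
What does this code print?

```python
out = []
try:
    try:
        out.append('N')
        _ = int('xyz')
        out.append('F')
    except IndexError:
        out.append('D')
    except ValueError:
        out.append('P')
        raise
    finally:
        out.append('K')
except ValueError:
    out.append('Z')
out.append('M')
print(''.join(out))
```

Execution trace: 'N' (try body) → 'P' (except ValueError) → 'K' (finally) → 'Z' (outer except ValueError) → 'M' (after the try/except). Output: NPKZM

Answer: NPKZM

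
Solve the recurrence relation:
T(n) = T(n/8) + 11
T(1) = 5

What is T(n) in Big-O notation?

Each step divides n by 8 and adds 11. After log_8(n) steps we reach T(1)=5. So T(n) = 11·log_8(n) + 5 = O(log n).

Answer: O(log n)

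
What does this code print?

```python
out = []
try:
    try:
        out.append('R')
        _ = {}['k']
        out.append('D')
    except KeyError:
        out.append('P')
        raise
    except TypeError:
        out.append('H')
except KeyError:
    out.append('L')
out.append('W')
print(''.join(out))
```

Execution trace: 'R' (try body) → 'P' (except KeyError) → 'L' (outer except KeyError) → 'W' (after the try/except). Output: RPLW

Answer: RPLW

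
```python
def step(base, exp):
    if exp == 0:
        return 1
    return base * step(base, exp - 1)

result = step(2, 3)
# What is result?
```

step(2, 3) = 2 * 2 * 2 = 8

Answer: 8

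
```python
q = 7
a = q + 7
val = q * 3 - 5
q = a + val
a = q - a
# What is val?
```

Trace:
`q = 7` → q = 7
`a = q + 7` → a = 14
`val = q * 3 - 5` → val = 16
`q = a + val` → q = 30
`a = q - a` → a = 16
So val = 16

Answer: 16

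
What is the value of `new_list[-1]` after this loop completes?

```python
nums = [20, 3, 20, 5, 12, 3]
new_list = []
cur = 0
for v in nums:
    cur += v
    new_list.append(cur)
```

Cumulative sum ends at 63
`new_list` takes the values: [] → [20] → [20, 23] → [20, 23, 43] → [20, 23, 43, 48] → [20, 23, 43, 48, 60] → [20, 23, 43, 48, 60, 63]
So `new_list[-1]` = 63

Answer: 63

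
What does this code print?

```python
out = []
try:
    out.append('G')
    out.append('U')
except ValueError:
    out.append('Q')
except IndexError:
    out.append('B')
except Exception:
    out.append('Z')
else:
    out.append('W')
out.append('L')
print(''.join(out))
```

Execution trace: 'G' (try body) → 'U' (try body, no exception) → 'W' (else) → 'L' (after the try/except). Output: GUWL

Answer: GUWL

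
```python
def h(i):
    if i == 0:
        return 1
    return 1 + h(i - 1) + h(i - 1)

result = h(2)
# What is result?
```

h(i) = 1 + 2·h(i-1), h(0)=1. Closed form: (1+1)·2^2 - 1 = 7.

Answer: 7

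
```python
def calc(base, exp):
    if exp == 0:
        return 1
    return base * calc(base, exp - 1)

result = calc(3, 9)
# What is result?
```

calc(3, 9) = 3 * 3 * 3 * 3 * 3 * 3 * 3 * 3 * 3 = 19683

Answer: 19683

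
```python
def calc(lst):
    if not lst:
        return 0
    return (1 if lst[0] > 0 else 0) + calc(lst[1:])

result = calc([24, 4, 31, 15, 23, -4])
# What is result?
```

Count of positive elements in [24, 4, 31, 15, 23, -4] = 5

Answer: 5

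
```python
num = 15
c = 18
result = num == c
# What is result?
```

Trace:
`num = 15` → num = 15
`c = 18` → c = 18
`result = num == c` → result = False
So result = False

Answer: False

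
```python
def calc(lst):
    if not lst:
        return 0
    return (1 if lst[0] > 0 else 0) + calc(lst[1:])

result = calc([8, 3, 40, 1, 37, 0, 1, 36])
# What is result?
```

Count of positive elements in [8, 3, 40, 1, 37, 0, 1, 36] = 7

Answer: 7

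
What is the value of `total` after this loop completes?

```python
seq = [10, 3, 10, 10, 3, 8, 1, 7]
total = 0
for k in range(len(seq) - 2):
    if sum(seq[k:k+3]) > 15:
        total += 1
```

Count windows with sum > 15
`total` takes the values: 0 → 1 → 2 → 3 → 4 → 5

Answer: 5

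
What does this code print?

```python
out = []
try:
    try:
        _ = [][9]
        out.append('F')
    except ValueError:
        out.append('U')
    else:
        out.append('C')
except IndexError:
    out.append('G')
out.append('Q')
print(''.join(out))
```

Execution trace: 'G' (outer except IndexError) → 'Q' (after the try/except). Output: GQ

Answer: GQ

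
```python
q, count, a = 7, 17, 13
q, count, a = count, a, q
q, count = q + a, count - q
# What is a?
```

Trace:
`q, count, a = 7, 17, 13` → q = 7; count = 17; a = 13
`q, count, a = count, a, q` → q = 17; count = 13; a = 7
`q, count = q + a, count - q` → q = 24; count = -4
So a = 7

Answer: 7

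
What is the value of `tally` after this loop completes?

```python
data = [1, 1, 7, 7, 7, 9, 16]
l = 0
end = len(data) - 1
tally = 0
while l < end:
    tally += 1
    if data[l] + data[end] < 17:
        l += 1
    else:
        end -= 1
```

Steps to find pair summing to 17
`tally` takes the values: 0 → 1 → 2 → 3 → 4 → 5 → 6

Answer: 6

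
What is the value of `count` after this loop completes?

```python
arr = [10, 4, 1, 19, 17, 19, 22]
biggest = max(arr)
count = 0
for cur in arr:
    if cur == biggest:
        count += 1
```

Count of max value 22 in [10, 4, 1, 19, 17, 19, 22]
`count` takes the values: 0 → 1

Answer: 1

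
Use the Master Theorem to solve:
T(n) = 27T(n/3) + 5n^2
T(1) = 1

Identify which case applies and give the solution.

a=27, b=3, f(n)=5n^2. log_3(27) = 3. Since c=2 < 3, Case 1 applies: T(n) = Θ(n^log_b(a)) = O(n^3).

Answer: O(n^3) - Case 1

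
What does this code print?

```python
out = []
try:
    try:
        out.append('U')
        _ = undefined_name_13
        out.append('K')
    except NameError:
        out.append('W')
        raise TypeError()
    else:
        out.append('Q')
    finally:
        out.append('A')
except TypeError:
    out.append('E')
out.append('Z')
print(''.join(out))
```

Execution trace: 'U' (inner try body) → 'W' (inner except NameError) → 'A' (inner finally) → 'E' (outer except TypeError) → 'Z' (after the try/except). Output: UWAEZ

Answer: UWAEZ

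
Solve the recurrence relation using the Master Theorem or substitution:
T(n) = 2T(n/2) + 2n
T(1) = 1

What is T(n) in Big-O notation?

By Master Theorem: a=2, b=2, f(n)=2n. Since log_2(2) = 1 and f(n) = Θ(n^1), Case 2 applies. T(n) = O(n log n).

Answer: O(n log n)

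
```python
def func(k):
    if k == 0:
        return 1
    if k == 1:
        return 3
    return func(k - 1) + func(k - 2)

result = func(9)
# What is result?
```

Build up from base cases: func(0)=1, func(1)=3, func(2)=4, func(3)=7, func(4)=11, func(5)=18, func(6)=29, ..., func(9)=123

Answer: 123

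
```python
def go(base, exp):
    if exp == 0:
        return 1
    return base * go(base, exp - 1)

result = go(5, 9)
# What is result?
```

go(5, 9) = 5 * 5 * 5 * 5 * 5 * 5 * 5 * 5 * 5 = 1953125

Answer: 1953125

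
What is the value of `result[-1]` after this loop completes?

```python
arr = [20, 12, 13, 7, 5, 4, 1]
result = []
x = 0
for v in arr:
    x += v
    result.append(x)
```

Cumulative sum ends at 62
`result` takes the values: [] → [20] → [20, 32] → [20, 32, 45] → [20, 32, 45, 52] → [20, 32, 45, 52, 57] → [20, 32, 45, 52, 57, 61] → [20, 32, 45, 52, 57, 61, 62]
So `result[-1]` = 62

Answer: 62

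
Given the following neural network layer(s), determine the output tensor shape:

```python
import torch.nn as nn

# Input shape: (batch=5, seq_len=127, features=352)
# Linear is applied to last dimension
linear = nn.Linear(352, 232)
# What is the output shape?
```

Input: (5, 127, 352) -> Output: (5, 127, 232)

Answer: (5, 127, 232)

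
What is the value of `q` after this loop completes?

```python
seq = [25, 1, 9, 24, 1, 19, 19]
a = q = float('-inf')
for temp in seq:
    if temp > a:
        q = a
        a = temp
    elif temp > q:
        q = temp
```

Second largest (with repeats) in [25, 1, 9, 24, 1, 19, 19]
`q` takes the values: -inf → 1 → 9 → 24

Answer: 24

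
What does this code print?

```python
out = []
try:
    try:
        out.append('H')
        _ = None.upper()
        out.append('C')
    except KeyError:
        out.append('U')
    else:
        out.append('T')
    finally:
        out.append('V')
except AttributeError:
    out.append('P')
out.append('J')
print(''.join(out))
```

Execution trace: 'H' (try body) → 'V' (finally) → 'P' (outer except AttributeError) → 'J' (after the try/except). Output: HVPJ

Answer: HVPJ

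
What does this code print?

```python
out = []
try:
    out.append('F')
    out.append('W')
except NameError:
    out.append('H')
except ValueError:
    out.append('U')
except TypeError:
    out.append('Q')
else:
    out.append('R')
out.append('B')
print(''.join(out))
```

Execution trace: 'F' (try body) → 'W' (try body, no exception) → 'R' (else) → 'B' (after the try/except). Output: FWRB

Answer: FWRB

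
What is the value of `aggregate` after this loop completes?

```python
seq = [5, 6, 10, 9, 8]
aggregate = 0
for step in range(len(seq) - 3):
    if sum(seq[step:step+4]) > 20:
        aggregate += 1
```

Count windows with sum > 20
`aggregate` takes the values: 0 → 1 → 2

Answer: 2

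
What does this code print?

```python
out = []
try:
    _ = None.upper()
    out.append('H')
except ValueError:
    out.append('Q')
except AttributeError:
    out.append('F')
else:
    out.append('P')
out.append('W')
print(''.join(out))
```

Execution trace: 'F' (except AttributeError) → 'W' (after the try/except). Output: FW

Answer: FW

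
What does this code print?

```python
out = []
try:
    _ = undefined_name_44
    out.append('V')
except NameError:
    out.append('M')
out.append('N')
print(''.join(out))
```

Execution trace: 'M' (except NameError) → 'N' (after the try/except). Output: MN

Answer: MN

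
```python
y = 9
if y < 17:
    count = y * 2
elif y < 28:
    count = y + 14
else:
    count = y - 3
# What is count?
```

Trace:
`y = 9` → y = 9
`if y < 17: ...` → y < 17 is True → count = 18
So count = 18

Answer: 18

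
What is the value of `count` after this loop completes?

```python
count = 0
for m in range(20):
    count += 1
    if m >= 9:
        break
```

Loop breaks when m reaches 9, count is 10
`count` takes the values: 0 → 1 → 2 → 3 → 4 → 5 → 6 → 7 → 8 → 9 → 10

Answer: 10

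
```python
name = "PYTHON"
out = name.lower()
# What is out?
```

Trace:
`name = "PYTHON"` → name = 'PYTHON'
`out = name.lower()` → out = 'python'
So out = 'python'

Answer: 'python'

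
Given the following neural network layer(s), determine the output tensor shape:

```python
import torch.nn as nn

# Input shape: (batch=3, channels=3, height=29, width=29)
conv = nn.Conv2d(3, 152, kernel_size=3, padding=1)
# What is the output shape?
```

Input: (3, 3, 29, 29) -> Output: (3, 152, 29, 29)

Answer: (3, 152, 29, 29)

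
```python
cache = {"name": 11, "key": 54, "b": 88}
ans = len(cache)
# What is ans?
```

Trace:
`cache = {"name": 11, "key": 54, "b": 88}` → cache = {'name': 11, 'key': 54, 'b': 88}
`ans = len(cache)` → ans = 3
So ans = 3

Answer: 3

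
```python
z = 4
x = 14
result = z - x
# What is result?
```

Trace:
`z = 4` → z = 4
`x = 14` → x = 14
`result = z - x` → result = -10
So result = -10

Answer: -10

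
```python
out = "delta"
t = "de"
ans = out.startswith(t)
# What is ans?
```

Trace:
`out = "delta"` → out = 'delta'
`t = "de"` → t = 'de'
`ans = out.startswith(t)` → ans = True
So ans = True

Answer: True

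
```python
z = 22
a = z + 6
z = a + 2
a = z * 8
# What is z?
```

Trace:
`z = 22` → z = 22
`a = z + 6` → a = 28
`z = a + 2` → z = 30
`a = z * 8` → a = 240
So z = 30

Answer: 30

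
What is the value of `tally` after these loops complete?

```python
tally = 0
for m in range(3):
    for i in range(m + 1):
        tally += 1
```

Triangle: 1 + 2 + ... + 3
`tally` takes the values: 0 → 1 → 2 → 3 → 4 → 5 → 6

Answer: 6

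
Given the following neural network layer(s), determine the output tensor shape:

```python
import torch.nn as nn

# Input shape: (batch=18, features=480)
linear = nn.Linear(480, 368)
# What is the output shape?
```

Input: (18, 480) -> Output: (18, 368)

Answer: (18, 368)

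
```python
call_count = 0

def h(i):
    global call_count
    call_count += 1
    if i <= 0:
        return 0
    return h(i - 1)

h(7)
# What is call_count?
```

Linear recursion stepping by 1: 8 calls from i=7 down to ≤0.

Answer: 8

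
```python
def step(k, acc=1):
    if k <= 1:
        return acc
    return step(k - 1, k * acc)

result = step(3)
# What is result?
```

Accumulator trace (n, acc): (3, 1) -> (2, 3) -> (1, 6) -> return 6

Answer: 6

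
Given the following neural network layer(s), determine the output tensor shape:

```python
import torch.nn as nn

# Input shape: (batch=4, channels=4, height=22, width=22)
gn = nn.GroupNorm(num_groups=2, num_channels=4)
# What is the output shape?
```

Input: (4, 4, 22, 22) -> Output: (4, 4, 22, 22)

Answer: (4, 4, 22, 22)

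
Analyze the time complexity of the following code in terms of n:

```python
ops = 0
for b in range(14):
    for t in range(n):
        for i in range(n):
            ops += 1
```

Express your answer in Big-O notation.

Each loop level contributes: 1 × n × n. Multiplying the contributions gives O(n^2).

Answer: O(n^2)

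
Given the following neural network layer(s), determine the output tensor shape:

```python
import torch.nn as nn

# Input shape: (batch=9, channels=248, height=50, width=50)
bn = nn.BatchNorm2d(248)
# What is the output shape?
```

Input: (9, 248, 50, 50) -> Output: (9, 248, 50, 50)

Answer: (9, 248, 50, 50)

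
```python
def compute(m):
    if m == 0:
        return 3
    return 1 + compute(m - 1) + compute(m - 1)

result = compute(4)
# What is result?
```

compute(m) = 1 + 2·compute(m-1), compute(0)=3. Closed form: (3+1)·2^4 - 1 = 63.

Answer: 63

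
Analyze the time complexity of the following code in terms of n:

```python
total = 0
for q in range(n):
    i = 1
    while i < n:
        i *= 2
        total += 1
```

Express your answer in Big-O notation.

Each loop level contributes: n × log n. Multiplying the contributions gives O(n log n).

Answer: O(n log n)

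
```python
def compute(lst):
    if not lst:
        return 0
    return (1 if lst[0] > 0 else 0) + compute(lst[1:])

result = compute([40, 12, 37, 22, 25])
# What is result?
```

Count of positive elements in [40, 12, 37, 22, 25] = 5

Answer: 5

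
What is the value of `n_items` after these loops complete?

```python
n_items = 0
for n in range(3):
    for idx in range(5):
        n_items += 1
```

3 * 5 = 15
`n_items` takes the values: 0 → 1 → 2 → 3 → 4 → 5 → 6 → 7 → 8 → 9 → 10 → 11 → 12 → 13 → 14 → 15

Answer: 15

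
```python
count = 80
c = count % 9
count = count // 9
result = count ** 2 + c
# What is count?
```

Trace:
`count = 80` → count = 80
`c = count % 9` → c = 8
`count = count // 9` → count = 8
`result = count ** 2 + c` → result = 72
So count = 8

Answer: 8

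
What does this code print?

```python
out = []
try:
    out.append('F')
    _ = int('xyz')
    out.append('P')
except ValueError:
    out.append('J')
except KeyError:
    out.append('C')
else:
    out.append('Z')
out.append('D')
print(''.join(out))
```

Execution trace: 'F' (try body) → 'J' (except ValueError) → 'D' (after the try/except). Output: FJD

Answer: FJD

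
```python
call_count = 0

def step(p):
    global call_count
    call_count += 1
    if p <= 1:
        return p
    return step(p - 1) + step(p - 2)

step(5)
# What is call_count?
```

Calls(p) = 1 + Calls(p-1) + Calls(p-2); Calls(0)=Calls(1)=1. For p=5 this gives 15.

Answer: 15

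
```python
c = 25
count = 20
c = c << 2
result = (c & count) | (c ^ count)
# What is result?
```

Trace:
`c = 25` → c = 25
`count = 20` → count = 20
`c = c << 2` → c = 100
`result = (c & count) | (c ^ count)` → result = 116
So result = 116

Answer: 116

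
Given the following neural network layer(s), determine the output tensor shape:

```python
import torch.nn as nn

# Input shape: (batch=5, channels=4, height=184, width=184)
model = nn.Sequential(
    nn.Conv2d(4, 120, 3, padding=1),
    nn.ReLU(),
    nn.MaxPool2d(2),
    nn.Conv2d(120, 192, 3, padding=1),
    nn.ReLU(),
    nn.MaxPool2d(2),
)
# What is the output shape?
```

Input: (5, 4, 184, 184) -> after first Conv2d: (5, 120, 184, 184) -> after first MaxPool2d: (5, 120, 92, 92) -> after second Conv2d: (5, 192, 92, 92) -> Output: (5, 192, 46, 46)

Answer: (5, 192, 46, 46)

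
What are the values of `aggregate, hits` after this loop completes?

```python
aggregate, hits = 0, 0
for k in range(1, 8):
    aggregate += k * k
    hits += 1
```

Sum of squares and count
`aggregate, hits` takes the values: (0, 0) → (1, 0) → (1, 1) → (5, 1) → (5, 2) → (14, 2) → (14, 3) → (30, 3) → (30, 4) → (55, 4) → (55, 5) → (91, 5) → (91, 6) → (140, 6) → (140, 7)

Answer: 140, 7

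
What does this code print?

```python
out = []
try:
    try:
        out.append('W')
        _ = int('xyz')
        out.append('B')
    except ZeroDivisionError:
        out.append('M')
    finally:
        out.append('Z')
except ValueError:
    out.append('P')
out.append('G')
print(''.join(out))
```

Execution trace: 'W' (inner try body) → 'Z' (inner finally) → 'P' (outer except ValueError) → 'G' (after the try/except). Output: WZPG

Answer: WZPG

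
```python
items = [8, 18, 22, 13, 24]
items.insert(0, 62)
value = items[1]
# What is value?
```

Trace:
`items = [8, 18, 22, 13, 24]` → items = [8, 18, 22, 13, 24]
`items.insert(0, 62)` → items = [62, 8, 18, 22, 13, 24]
`value = items[1]` → value = 8
So value = 8

Answer: 8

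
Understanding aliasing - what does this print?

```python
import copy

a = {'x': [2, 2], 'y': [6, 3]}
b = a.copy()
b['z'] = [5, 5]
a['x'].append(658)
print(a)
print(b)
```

Key concept: shallow copy of dict with mutable values.
Step by step:
`a = {'x': [2, 2], 'y': [6, 3]}` → a = {'x': [2, 2], 'y': [6, 3]}
`b = a.copy()` → b = {'x': [2, 2], 'y': [6, 3]}
`b['z'] = [5, 5]` → b = {'x': [2, 2], 'y': [6, 3], 'z': [5, 5]}
`a['x'].append(658)` → a = {'x': [2, 2, 658], 'y': [6, 3]}; b = {'x': [2, 2, 658], 'y': [6, 3], 'z': [5, 5]}
`print(a)` → prints {'x': [2, 2, 658], 'y': [6, 3]}
`print(b)` → prints {'x': [2, 2, 658], 'y': [6, 3], 'z': [5, 5]}

Answer:
{'x': [2, 2, 658], 'y': [6, 3]}
{'x': [2, 2, 658], 'y': [6, 3], 'z': [5, 5]}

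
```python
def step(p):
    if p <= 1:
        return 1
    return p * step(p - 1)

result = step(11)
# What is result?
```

step(11) = 11 * 10 * 9 * 8 * 7 * 6 * 5 * 4 * 3 * 2 * 1 = 39916800

Answer: 39916800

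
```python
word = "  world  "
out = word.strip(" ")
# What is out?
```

Trace:
`word = "  world  "` → word = '  world  '
`out = word.strip(" ")` → out = 'world'
So out = 'world'

Answer: 'world'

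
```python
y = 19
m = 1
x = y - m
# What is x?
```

Trace:
`y = 19` → y = 19
`m = 1` → m = 1
`x = y - m` → x = 18
So x = 18

Answer: 18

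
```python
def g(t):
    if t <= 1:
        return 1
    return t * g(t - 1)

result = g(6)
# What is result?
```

g(6) = 6 * 5 * 4 * 3 * 2 * 1 = 720

Answer: 720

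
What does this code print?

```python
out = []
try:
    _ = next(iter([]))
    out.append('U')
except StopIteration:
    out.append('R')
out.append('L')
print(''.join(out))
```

Execution trace: 'R' (except StopIteration) → 'L' (after the try/except). Output: RL

Answer: RL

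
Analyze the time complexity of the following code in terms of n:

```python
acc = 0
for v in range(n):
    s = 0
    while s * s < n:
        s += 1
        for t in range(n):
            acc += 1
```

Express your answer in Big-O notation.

Each loop level contributes: n × √n × n. Multiplying the contributions gives O(n^2√n).

Answer: O(n^2√n)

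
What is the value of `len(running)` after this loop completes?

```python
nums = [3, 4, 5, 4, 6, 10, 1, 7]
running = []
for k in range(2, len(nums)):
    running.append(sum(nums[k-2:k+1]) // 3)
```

Number of 3-element averages
`running` takes the values: [] → [4] → [4, 4] → [4, 4, 5] → [4, 4, 5, 6] → [4, 4, 5, 6, 5] → [4, 4, 5, 6, 5, 6]
So `len(running)` = 6

Answer: 6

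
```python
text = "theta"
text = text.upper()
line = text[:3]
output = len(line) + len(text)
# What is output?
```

Trace:
`text = "theta"` → text = 'theta'
`text = text.upper()` → text = 'THETA'
`line = text[:3]` → line = 'THE'
`output = len(line) + len(text)` → output = 8
So output = 8

Answer: 8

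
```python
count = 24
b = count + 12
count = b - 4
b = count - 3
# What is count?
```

Trace:
`count = 24` → count = 24
`b = count + 12` → b = 36
`count = b - 4` → count = 32
`b = count - 3` → b = 29
So count = 32

Answer: 32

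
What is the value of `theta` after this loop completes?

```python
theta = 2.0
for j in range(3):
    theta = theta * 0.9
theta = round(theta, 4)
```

Exponential decay: 2.0 * 0.9^3
`theta` takes the values: 2.0 → 1.8 → 1.62 → 1.458

Answer: 1.458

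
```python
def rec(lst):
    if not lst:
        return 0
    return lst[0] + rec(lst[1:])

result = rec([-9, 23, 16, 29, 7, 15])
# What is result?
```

(-9) + 23 + 16 + 29 + 7 + 15 + 0 = 81

Answer: 81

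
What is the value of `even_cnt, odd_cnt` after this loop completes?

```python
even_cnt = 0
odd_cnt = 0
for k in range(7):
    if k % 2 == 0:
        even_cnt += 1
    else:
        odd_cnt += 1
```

Count evens and odds in range(7)
`even_cnt, odd_cnt` takes the values: (0, 0) → (1, 0) → (1, 1) → (2, 1) → (2, 2) → (3, 2) → (3, 3) → (4, 3)

Answer: 4, 3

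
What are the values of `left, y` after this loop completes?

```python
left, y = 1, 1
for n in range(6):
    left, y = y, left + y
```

Fibonacci: after 6 iterations
`left, y` takes the values: (1, 1) → (1, 2) → (2, 3) → (3, 5) → (5, 8) → (8, 13) → (13, 21)

Answer: 13, 21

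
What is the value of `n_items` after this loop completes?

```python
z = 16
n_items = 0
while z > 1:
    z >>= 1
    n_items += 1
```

Count right shifts until 1
`n_items` takes the values: 0 → 1 → 2 → 3 → 4

Answer: 4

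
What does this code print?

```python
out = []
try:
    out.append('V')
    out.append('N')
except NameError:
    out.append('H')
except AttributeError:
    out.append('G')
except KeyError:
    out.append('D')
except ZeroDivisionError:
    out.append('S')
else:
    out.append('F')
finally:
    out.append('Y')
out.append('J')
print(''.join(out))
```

Execution trace: 'V' (try body) → 'N' (try body, no exception) → 'F' (else) → 'Y' (finally) → 'J' (after the try/except). Output: VNFYJ

Answer: VNFYJ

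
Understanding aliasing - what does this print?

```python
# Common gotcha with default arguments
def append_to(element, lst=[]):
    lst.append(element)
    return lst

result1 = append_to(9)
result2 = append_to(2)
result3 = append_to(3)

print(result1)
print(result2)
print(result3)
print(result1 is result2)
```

Key concept: mutable default argument gotcha.
Step by step:
`result1 = append_to(9)` → result1 = [9]
`result2 = append_to(2)` → result1 = [9, 2] (same object as result2); result2 = [9, 2] (same object as result1)
`result3 = append_to(3)` → result1 = [9, 2, 3] (same object as result2, result3); result2 = [9, 2, 3] (same object as result1, result3); result3 = [9, 2, 3] (same object as result1, result2)
`print(result1)` → prints [9, 2, 3]
`print(result2)` → prints [9, 2, 3]
`print(result3)` → prints [9, 2, 3]
`print(result1 is result2)` → prints True

Answer:
[9, 2, 3]
[9, 2, 3]
[9, 2, 3]
True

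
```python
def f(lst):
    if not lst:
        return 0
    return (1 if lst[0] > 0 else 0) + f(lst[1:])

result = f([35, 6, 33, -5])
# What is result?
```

Count of positive elements in [35, 6, 33, -5] = 3

Answer: 3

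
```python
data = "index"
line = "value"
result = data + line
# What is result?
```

Trace:
`data = "index"` → data = 'index'
`line = "value"` → line = 'value'
`result = data + line` → result = 'indexvalue'
So result = 'indexvalue'

Answer: 'indexvalue'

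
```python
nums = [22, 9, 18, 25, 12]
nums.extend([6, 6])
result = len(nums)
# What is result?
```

Trace:
`nums = [22, 9, 18, 25, 12]` → nums = [22, 9, 18, 25, 12]
`nums.extend([6, 6])` → nums = [22, 9, 18, 25, 12, 6, 6]
`result = len(nums)` → result = 7
So result = 7

Answer: 7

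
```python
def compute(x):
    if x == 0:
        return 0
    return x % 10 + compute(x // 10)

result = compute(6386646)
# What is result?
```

Sum of digits of 6386646: 6 + 4 + 6 + 6 + 8 + 3 + 6 = 39

Answer: 39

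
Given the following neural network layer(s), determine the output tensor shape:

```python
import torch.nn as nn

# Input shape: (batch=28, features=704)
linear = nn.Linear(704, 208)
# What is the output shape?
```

Input: (28, 704) -> Output: (28, 208)

Answer: (28, 208)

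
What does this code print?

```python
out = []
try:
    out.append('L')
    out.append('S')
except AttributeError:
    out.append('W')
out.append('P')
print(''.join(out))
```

Execution trace: 'L' (try body) → 'S' (try body, no exception) → 'P' (after the try/except). Output: LSP

Answer: LSP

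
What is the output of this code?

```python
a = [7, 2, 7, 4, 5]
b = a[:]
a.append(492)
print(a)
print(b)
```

Key concept: slice [:] creates copy.
Step by step:
`a = [7, 2, 7, 4, 5]` → a = [7, 2, 7, 4, 5]
`b = a[:]` → b = [7, 2, 7, 4, 5]
`a.append(492)` → a = [7, 2, 7, 4, 5, 492]
`print(a)` → prints [7, 2, 7, 4, 5, 492]
`print(b)` → prints [7, 2, 7, 4, 5]

Answer:
[7, 2, 7, 4, 5, 492]
[7, 2, 7, 4, 5]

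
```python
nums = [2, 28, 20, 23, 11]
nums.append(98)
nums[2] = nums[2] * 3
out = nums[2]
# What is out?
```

Trace:
`nums = [2, 28, 20, 23, 11]` → nums = [2, 28, 20, 23, 11]
`nums.append(98)` → nums = [2, 28, 20, 23, 11, 98]
`nums[2] = nums[2] * 3` → nums = [2, 28, 60, 23, 11, 98]
`out = nums[2]` → out = 60
So out = 60

Answer: 60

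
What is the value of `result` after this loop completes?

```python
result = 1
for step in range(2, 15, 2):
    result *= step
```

Product of even numbers 2 to 14
`result` takes the values: 1 → 2 → 8 → 48 → 384 → 3840 → 46080 → 645120

Answer: 645120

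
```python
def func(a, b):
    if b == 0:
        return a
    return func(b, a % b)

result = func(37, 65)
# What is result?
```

func(37, 65) -> func(65, 37) -> func(37, 28) -> func(28, 9) -> func(9, 1) -> func(1, 0) -> 1

Answer: 1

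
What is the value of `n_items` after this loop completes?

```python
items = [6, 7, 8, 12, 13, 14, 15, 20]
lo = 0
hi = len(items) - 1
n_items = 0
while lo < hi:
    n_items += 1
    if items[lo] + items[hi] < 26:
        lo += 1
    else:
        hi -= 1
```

Steps to find pair summing to 26
`n_items` takes the values: 0 → 1 → 2 → 3 → 4 → 5 → 6 → 7

Answer: 7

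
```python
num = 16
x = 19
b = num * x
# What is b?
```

Trace:
`num = 16` → num = 16
`x = 19` → x = 19
`b = num * x` → b = 304
So b = 304

Answer: 304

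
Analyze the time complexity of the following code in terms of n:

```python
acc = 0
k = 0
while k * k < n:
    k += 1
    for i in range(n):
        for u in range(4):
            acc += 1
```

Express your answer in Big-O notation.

Each loop level contributes: √n × n × 1. Multiplying the contributions gives O(n√n).

Answer: O(n√n)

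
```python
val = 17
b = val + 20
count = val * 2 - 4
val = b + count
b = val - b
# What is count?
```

Trace:
`val = 17` → val = 17
`b = val + 20` → b = 37
`count = val * 2 - 4` → count = 30
`val = b + count` → val = 67
`b = val - b` → b = 30
So count = 30

Answer: 30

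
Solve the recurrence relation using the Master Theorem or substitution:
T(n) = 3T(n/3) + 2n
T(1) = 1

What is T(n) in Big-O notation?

By Master Theorem: a=3, b=3, f(n)=2n. Since log_3(3) = 1 and f(n) = Θ(n^1), Case 2 applies. T(n) = O(n log n).

Answer: O(n log n)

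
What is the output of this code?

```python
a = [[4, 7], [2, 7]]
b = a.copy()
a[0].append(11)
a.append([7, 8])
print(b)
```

Key concept: shallow copy with nested lists.
Step by step:
`a = [[4, 7], [2, 7]]` → a = [[4, 7], [2, 7]]
`b = a.copy()` → b = [[4, 7], [2, 7]]
`a[0].append(11)` → a = [[4, 7, 11], [2, 7]]; b = [[4, 7, 11], [2, 7]]
`a.append([7, 8])` → a = [[4, 7, 11], [2, 7], [7, 8]]
`print(b)` → prints [[4, 7, 11], [2, 7]]

Answer: [[4, 7, 11], [2, 7]]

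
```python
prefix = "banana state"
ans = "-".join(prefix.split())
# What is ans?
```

Trace:
`prefix = "banana state"` → prefix = 'banana state'
`ans = "-".join(prefix.split())` → ans = 'banana-state'
So ans = 'banana-state'

Answer: 'banana-state'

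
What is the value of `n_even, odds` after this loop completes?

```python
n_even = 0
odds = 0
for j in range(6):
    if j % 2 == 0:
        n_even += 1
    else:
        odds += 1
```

Count evens and odds in range(6)
`n_even, odds` takes the values: (0, 0) → (1, 0) → (1, 1) → (2, 1) → (2, 2) → (3, 2) → (3, 3)

Answer: 3, 3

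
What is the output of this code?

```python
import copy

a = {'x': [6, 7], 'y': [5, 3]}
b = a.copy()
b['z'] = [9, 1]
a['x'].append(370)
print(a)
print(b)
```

Key concept: shallow copy of dict with mutable values.
Step by step:
`a = {'x': [6, 7], 'y': [5, 3]}` → a = {'x': [6, 7], 'y': [5, 3]}
`b = a.copy()` → b = {'x': [6, 7], 'y': [5, 3]}
`b['z'] = [9, 1]` → b = {'x': [6, 7], 'y': [5, 3], 'z': [9, 1]}
`a['x'].append(370)` → a = {'x': [6, 7, 370], 'y': [5, 3]}; b = {'x': [6, 7, 370], 'y': [5, 3], 'z': [9, 1]}
`print(a)` → prints {'x': [6, 7, 370], 'y': [5, 3]}
`print(b)` → prints {'x': [6, 7, 370], 'y': [5, 3], 'z': [9, 1]}

Answer:
{'x': [6, 7, 370], 'y': [5, 3]}
{'x': [6, 7, 370], 'y': [5, 3], 'z': [9, 1]}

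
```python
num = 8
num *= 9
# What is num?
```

Trace:
`num = 8` → num = 8
`num *= 9` → num = 72
So num = 72

Answer: 72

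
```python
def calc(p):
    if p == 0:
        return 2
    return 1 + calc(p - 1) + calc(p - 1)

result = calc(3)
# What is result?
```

calc(p) = 1 + 2·calc(p-1), calc(0)=2. Closed form: (2+1)·2^3 - 1 = 23.

Answer: 23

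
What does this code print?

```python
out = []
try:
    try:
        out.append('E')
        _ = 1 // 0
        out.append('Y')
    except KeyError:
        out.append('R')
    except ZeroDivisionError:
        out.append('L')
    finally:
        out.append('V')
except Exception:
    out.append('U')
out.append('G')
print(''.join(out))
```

Execution trace: 'E' (inner try body) → 'L' (inner except ZeroDivisionError) → 'V' (inner finally) → 'G' (after the try/except). Output: ELVG

Answer: ELVG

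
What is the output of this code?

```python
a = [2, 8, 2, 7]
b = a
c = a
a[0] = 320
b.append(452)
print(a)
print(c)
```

Key concept: multiple aliases.
Step by step:
`a = [2, 8, 2, 7]` → a = [2, 8, 2, 7]
`b = a` → b = [2, 8, 2, 7] (same object as a)
`c = a` → c = [2, 8, 2, 7] (same object as a, b)
`a[0] = 320` → a = [320, 8, 2, 7] (same object as b, c); b = [320, 8, 2, 7] (same object as a, c); c = [320, 8, 2, 7] (same object as a, b)
`b.append(452)` → a = [320, 8, 2, 7, 452] (same object as b, c); b = [320, 8, 2, 7, 452] (same object as a, c); c = [320, 8, 2, 7, 452] (same object as a, b)
`print(a)` → prints [320, 8, 2, 7, 452]
`print(c)` → prints [320, 8, 2, 7, 452]

Answer:
[320, 8, 2, 7, 452]
[320, 8, 2, 7, 452]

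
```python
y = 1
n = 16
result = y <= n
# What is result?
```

Trace:
`y = 1` → y = 1
`n = 16` → n = 16
`result = y <= n` → result = True
So result = True

Answer: True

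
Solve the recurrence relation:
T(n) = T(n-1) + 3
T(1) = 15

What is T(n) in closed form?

Unrolling: T(n) = T(1) + 3·(n-1) = 15 + 3(n-1) = 3n + 12.

Answer: T(n) = 3n + 12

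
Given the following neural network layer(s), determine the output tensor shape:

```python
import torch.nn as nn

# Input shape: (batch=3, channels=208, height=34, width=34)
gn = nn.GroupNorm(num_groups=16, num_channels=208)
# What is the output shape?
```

Input: (3, 208, 34, 34) -> Output: (3, 208, 34, 34)

Answer: (3, 208, 34, 34)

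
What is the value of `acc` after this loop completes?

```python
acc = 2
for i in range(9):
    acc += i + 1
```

Start at 2, add 1 to 9 = 47
`acc` takes the values: 2 → 3 → 5 → 8 → 12 → 17 → 23 → 30 → 38 → 47

Answer: 47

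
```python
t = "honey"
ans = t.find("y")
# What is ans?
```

Trace:
`t = "honey"` → t = 'honey'
`ans = t.find("y")` → ans = 4
So ans = 4

Answer: 4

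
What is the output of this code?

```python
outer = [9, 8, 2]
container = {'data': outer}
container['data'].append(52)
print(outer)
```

Key concept: dict holds reference to list.
Step by step:
`outer = [9, 8, 2]` → outer = [9, 8, 2]
`container = {'data': outer}` → container = {'data': [9, 8, 2]}
`container['data'].append(52)` → outer = [9, 8, 2, 52]; container = {'data': [9, 8, 2, 52]}
`print(outer)` → prints [9, 8, 2, 52]

Answer: [9, 8, 2, 52]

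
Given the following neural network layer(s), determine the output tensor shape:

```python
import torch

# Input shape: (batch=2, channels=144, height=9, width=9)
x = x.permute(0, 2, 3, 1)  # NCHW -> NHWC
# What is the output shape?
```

Input: (2, 144, 9, 9) -> Output: (2, 9, 9, 144)

Answer: (2, 9, 9, 144)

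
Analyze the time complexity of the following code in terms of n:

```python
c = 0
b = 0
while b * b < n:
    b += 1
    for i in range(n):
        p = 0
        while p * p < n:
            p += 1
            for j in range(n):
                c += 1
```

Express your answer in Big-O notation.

Each loop level contributes: √n × n × √n × n. Multiplying the contributions gives O(n^3).

Answer: O(n^3)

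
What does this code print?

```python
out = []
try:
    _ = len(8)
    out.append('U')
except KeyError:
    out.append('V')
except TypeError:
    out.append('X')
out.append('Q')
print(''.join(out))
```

Execution trace: 'X' (except TypeError) → 'Q' (after the try/except). Output: XQ

Answer: XQ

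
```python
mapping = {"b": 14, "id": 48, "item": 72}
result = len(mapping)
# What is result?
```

Trace:
`mapping = {"b": 14, "id": 48, "item": 72}` → mapping = {'b': 14, 'id': 48, 'item': 72}
`result = len(mapping)` → result = 3
So result = 3

Answer: 3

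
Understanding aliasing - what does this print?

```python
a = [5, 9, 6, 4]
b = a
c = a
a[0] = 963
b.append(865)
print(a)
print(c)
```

Key concept: multiple aliases.
Step by step:
`a = [5, 9, 6, 4]` → a = [5, 9, 6, 4]
`b = a` → b = [5, 9, 6, 4] (same object as a)
`c = a` → c = [5, 9, 6, 4] (same object as a, b)
`a[0] = 963` → a = [963, 9, 6, 4] (same object as b, c); b = [963, 9, 6, 4] (same object as a, c); c = [963, 9, 6, 4] (same object as a, b)
`b.append(865)` → a = [963, 9, 6, 4, 865] (same object as b, c); b = [963, 9, 6, 4, 865] (same object as a, c); c = [963, 9, 6, 4, 865] (same object as a, b)
`print(a)` → prints [963, 9, 6, 4, 865]
`print(c)` → prints [963, 9, 6, 4, 865]

Answer:
[963, 9, 6, 4, 865]
[963, 9, 6, 4, 865]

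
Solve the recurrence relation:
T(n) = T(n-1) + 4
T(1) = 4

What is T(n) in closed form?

Unrolling: T(n) = T(1) + 4·(n-1) = 4 + 4(n-1) = 4n.

Answer: T(n) = 4n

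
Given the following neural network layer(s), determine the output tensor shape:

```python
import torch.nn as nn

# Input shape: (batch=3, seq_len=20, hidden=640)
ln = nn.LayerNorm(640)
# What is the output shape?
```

Input: (3, 20, 640) -> Output: (3, 20, 640)

Answer: (3, 20, 640)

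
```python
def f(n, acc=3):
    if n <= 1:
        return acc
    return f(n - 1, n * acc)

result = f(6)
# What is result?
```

Accumulator trace (n, acc): (6, 3) -> (5, 18) -> (4, 90) -> (3, 360) -> (2, 1080) -> (1, 2160) -> return 2160

Answer: 2160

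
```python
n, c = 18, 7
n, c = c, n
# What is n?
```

Trace:
`n, c = 18, 7` → n = 18; c = 7
`n, c = c, n` → n = 7; c = 18
So n = 7

Answer: 7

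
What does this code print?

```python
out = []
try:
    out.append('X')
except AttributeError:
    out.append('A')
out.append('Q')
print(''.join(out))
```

Execution trace: 'X' (try body, no exception) → 'Q' (after the try/except). Output: XQ

Answer: XQ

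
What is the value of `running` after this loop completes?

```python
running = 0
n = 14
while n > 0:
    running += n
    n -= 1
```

Sum 14 down to 1
`running` takes the values: 0 → 14 → 27 → 39 → 50 → 60 → 69 → 77 → 84 → 90 → 95 → 99 → 102 → 104 → 105

Answer: 105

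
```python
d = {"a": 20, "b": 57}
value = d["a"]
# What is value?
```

Trace:
`d = {"a": 20, "b": 57}` → d = {'a': 20, 'b': 57}
`value = d["a"]` → value = 20
So value = 20

Answer: 20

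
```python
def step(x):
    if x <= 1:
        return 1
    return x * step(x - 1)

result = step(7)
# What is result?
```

step(7) = 7 * 6 * 5 * 4 * 3 * 2 * 1 = 5040

Answer: 5040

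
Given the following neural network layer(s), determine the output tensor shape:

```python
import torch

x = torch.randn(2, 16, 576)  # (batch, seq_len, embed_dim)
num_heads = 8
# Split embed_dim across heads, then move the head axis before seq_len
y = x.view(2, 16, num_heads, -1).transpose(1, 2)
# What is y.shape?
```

Input: (2, 16, 576) -> head_dim = 576 // 8 = 72; after view: (2, 16, 8, 72) -> after transpose(1, 2): (2, 8, 16, 72) -> Output: (2, 8, 16, 72)

Answer: (2, 8, 16, 72)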